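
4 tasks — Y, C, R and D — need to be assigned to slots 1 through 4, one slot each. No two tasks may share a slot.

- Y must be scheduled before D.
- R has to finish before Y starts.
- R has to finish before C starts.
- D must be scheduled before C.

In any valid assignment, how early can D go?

Precedence pushes D to at least 3; downstream work caps D at 3.
D at 3 is achievable: D -> 3, C -> 4, Y -> 2, R -> 1.

3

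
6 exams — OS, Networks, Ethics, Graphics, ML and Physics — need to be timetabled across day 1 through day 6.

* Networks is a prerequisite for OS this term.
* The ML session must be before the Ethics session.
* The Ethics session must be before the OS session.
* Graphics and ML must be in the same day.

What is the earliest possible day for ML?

day 1

Downstream work caps ML at day 4.
ML at day 1 is achievable: Physics in day 1, Networks in day 1, Graphics in day 1, OS in day 3, Ethics in day 2, ML in day 1.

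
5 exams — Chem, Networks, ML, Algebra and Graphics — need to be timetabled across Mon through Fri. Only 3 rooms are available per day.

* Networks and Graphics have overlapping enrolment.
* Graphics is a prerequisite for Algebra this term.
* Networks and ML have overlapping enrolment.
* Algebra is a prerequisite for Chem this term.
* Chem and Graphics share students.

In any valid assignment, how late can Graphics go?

Downstream work caps Graphics at Wed.
Graphics at Wed is achievable: ML=Tue; Algebra=Thu; Networks=Mon; Graphics=Wed; Chem=Fri.

Wed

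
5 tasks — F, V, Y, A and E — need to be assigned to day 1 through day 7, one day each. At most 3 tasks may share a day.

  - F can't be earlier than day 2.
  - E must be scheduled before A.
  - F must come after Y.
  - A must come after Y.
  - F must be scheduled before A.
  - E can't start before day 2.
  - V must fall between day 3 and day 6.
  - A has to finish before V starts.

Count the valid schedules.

Splitting on F: it can be day 2 (10), day 3 (14), day 4 (9). Listing each branch's schedules as (V, Y, A, E) by day number:
F=day 2: (4,1,3,2) (5,1,3,2) (5,1,4,2) (5,1,4,3) (6,1,3,2) (6,1,4,2) (6,1,4,3) (6,1,5,2) (6,1,5,3) (6,1,5,4) — 10.
F=day 3: (5,1,4,2) (5,1,4,3) (5,2,4,2) (5,2,4,3) (6,1,4,2) (6,1,4,3) (6,1,5,2) (6,1,5,3) (6,1,5,4) (6,2,4,2) (6,2,4,3) (6,2,5,2) (6,2,5,3) (6,2,5,4) — 14.
F=day 4: (6,1,5,2) (6,1,5,3) (6,1,5,4) (6,2,5,2) (6,2,5,3) (6,2,5,4) (6,3,5,2) (6,3,5,3) (6,3,5,4) — 9.
Summing: 10 + 14 + 9 = 33.

33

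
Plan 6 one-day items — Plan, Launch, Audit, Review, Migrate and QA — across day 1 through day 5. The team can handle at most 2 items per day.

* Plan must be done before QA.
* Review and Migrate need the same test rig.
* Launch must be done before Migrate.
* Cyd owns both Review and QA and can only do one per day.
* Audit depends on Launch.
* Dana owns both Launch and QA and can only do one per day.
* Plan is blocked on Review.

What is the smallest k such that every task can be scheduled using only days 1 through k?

3

The precedence chain requires at least 3 distinct days.
With at most 2 per day and 6 tasks, at least 3 days are needed.
3 works (last occupied day: day 3): for example Review -> day 1; Migrate -> day 3; Launch -> day 1; Plan -> day 2; QA -> day 3; Audit -> day 2.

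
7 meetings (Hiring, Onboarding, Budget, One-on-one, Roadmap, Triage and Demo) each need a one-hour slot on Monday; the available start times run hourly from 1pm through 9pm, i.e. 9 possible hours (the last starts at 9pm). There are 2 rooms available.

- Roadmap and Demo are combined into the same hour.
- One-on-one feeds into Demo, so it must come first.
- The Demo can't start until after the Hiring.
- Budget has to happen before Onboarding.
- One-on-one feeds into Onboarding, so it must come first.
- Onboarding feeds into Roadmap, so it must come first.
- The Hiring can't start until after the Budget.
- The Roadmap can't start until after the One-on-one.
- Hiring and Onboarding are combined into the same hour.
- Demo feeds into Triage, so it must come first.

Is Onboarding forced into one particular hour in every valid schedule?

Onboarding can be 2pm (e.g. Onboarding in 2pm; One-on-one in 1pm; Triage in 4pm; Roadmap in 3pm; Budget in 1pm; Demo in 3pm; Hiring in 2pm) or 3pm (e.g. Triage -> 5pm, One-on-one -> 1pm, Onboarding -> 3pm, Roadmap -> 4pm, Demo -> 4pm, Budget -> 1pm, Hiring -> 3pm).

No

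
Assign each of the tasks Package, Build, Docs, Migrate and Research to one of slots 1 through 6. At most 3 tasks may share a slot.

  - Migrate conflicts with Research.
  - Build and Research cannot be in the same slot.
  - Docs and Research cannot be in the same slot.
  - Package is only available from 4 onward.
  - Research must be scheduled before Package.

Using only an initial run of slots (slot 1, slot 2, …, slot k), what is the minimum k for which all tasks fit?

4 slots

The precedence chain requires at least 2 distinct slots.
With at most 3 per slot and 5 tasks, at least 2 slots are needed.
Package can't be placed before 4, so the schedule must run through at least slot 4.
4 works (last occupied slot: 4): for example Migrate=2; Package=4; Research=1; Build=2; Docs=2.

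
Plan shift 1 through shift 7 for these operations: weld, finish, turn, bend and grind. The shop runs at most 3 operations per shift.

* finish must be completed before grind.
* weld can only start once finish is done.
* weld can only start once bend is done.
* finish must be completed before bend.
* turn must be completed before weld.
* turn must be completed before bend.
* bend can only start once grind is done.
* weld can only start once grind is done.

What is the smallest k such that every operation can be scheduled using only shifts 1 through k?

4

The precedence chain requires at least 4 distinct shifts.
With at most 3 per shift and 5 operations, at least 2 shifts are needed.
4 works (last occupied shift: shift 4): for example bend=shift 3, grind=shift 2, turn=shift 1, weld=shift 4, finish=shift 1.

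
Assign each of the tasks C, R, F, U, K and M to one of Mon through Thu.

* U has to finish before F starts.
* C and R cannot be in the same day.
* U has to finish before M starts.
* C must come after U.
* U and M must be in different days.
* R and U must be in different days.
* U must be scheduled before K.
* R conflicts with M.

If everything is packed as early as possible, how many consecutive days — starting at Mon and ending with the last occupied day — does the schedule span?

3 days

The precedence chain requires at least 2 distinct days.
Could 2 days be enough, i.e. nothing placed later than Tue? No: F must come after U (at Mon or later) → {Tue}; U must come before F (at Tue or earlier) → {Mon}; M must come after U (at Mon or later) → {Tue}; R can't share with M (Tue) → {Mon}; U can't share with R (Mon) → nothing is left.
So 2 days is not enough.
3 works (last occupied day: Wed): for example U in Mon; F in Tue; M in Tue; R in Wed; C in Tue; K in Tue.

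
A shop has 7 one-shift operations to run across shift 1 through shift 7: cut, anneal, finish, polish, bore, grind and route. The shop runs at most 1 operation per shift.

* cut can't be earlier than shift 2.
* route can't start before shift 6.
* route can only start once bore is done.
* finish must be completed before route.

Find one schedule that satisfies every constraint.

bore -> shift 3; grind -> shift 7; finish -> shift 1; cut -> shift 2; anneal -> shift 4; route -> shift 6; polish -> shift 5

Checking: bore(shift 3) before route(shift 6); finish(shift 1) before route(shift 6); cut=shift 2 in [shift 2,shift 7]; route=shift 6 in [shift 6,shift 7]; max 1 per shift (cap 1).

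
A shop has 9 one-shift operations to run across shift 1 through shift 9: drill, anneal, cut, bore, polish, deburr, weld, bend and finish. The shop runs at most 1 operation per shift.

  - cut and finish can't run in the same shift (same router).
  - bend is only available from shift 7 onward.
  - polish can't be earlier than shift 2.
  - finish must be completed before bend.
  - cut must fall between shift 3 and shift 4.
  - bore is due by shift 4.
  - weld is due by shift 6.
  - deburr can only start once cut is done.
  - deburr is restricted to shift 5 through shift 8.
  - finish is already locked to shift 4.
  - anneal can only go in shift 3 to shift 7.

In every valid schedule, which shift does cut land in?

shift 3

cut's window is shift 3–shift 4.
finish is fixed at shift 4, and cut can't share a shift with finish.
So cut must be shift 3.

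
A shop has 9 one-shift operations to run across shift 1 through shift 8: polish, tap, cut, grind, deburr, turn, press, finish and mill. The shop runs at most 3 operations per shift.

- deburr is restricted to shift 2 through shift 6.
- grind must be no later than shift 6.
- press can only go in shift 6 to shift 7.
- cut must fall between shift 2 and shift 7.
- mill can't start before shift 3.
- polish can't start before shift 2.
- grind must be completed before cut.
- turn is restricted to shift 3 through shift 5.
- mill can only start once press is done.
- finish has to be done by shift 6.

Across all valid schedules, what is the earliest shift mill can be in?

shift 7

Mill is available from shift 3; precedence pushes mill to at least shift 7.
mill at shift 7 is achievable: grind=shift 1, polish=shift 2, press=shift 6, finish=shift 1, turn=shift 3, mill=shift 7, cut=shift 2, tap=shift 1, deburr=shift 2.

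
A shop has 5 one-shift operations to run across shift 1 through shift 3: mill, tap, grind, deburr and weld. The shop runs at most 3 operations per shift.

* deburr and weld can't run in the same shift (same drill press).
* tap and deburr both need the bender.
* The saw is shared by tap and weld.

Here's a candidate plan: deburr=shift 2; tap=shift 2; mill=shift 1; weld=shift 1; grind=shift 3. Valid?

The saw is shared by tap and weld — holds.
tap and deburr both need the bender — violated.
deburr and weld can't run in the same shift (same drill press) — holds.
The shop runs at most 3 operations per shift — holds.

No. tap and deburr both need the bender is not satisfied.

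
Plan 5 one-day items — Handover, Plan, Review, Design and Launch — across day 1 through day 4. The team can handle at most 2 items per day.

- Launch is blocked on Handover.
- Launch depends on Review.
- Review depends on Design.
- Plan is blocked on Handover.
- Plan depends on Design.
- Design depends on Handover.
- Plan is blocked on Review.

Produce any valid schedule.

Handover -> day 1; Plan -> day 4; Launch -> day 4; Design -> day 2; Review -> day 3

Checking: Handover(day 1) before Launch(day 4); Design(day 2) before Review(day 3); Design(day 2) before Plan(day 4); Review(day 3) before Launch(day 4); Handover(day 1) before Plan(day 4); Handover(day 1) before Design(day 2); Review(day 3) before Plan(day 4); max 2 per day (cap 2).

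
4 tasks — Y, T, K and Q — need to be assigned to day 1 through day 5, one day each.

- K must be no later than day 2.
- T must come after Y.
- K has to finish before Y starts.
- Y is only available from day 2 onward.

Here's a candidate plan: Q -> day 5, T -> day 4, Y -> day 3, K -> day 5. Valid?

K must be no later than day 2 — violated.
Y is only available from day 2 onward — holds.
K has to finish before Y starts — violated.
T must come after Y — holds.

No — it violates: K must be no later than day 2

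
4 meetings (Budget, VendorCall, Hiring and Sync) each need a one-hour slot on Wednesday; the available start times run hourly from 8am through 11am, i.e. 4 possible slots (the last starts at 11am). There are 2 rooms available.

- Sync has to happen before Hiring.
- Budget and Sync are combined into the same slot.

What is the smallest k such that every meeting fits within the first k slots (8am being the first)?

2 slots

The precedence chain requires at least 2 distinct slots.
With at most 2 per slot and 4 meetings, at least 2 slots are needed.
2 works (last occupied slot: 9am): for example VendorCall -> 9am, Budget -> 8am, Hiring -> 9am, Sync -> 8am.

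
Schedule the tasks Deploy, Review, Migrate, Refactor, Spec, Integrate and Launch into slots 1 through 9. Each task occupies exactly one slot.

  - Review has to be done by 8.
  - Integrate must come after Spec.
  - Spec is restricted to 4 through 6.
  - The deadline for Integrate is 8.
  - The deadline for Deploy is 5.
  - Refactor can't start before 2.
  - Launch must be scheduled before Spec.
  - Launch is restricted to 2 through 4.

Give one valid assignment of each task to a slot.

Integrate -> 5, Deploy -> 1, Migrate -> 1, Launch -> 2, Review -> 1, Spec -> 4, Refactor -> 2

Checking: Launch(2) before Spec(4); Spec(4) before Integrate(5); Spec=4 in [4,6]; Integrate=5 in [1,8]; Review=1 in [1,8]; Deploy=1 in [1,5]; Refactor=2 in [2,9]; Launch=2 in [2,4].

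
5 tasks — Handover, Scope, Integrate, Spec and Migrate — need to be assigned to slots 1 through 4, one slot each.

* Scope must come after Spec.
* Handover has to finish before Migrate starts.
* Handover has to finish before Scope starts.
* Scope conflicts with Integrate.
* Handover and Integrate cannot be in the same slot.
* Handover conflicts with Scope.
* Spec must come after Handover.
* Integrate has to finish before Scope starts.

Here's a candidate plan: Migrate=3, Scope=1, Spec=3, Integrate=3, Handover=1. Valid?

No. Handover conflicts with Scope is not satisfied.

Handover conflicts with Scope — violated.
Scope conflicts with Integrate — holds.
Handover and Integrate cannot be in the same slot — holds.
Integrate has to finish before Scope starts — violated.
Handover has to finish before Migrate starts — holds.
Handover has to finish before Scope starts — violated.
Scope must come after Spec — violated.
Spec must come after Handover — holds.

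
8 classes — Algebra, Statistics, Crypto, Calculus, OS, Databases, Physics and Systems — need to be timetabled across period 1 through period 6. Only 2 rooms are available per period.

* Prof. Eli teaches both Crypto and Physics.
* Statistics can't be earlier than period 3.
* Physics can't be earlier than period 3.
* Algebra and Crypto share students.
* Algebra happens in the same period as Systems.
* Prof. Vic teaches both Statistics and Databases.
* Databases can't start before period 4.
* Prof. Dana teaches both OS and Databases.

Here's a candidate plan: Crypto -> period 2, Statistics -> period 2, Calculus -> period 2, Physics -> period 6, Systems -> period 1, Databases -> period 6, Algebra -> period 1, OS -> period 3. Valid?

Invalid. Statistics can't be earlier than period 3.

Prof. Eli teaches both Crypto and Physics — holds.
Prof. Vic teaches both Statistics and Databases — holds.
Only 2 rooms are available per period — violated.
Prof. Dana teaches both OS and Databases — holds.
Algebra happens in the same period as Systems — holds.
Statistics can't be earlier than period 3 — violated.
Physics can't be earlier than period 3 — holds.
Algebra and Crypto share students — holds.
Databases can't start before period 4 — holds.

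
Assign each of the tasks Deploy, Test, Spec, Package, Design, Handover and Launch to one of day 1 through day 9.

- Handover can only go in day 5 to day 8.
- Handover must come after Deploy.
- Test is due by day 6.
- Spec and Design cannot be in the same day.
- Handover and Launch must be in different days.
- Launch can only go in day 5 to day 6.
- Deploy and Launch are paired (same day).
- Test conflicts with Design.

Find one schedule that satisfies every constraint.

Design in day 2, Launch in day 5, Handover in day 6, Test in day 1, Package in day 1, Spec in day 1, Deploy in day 5

Checking: Deploy(day 5) before Handover(day 6); Handover(day 6) != Launch(day 5); Test(day 1) != Design(day 2); Spec(day 1) != Design(day 2); Deploy = Launch = day 5; Launch=day 5 in [day 5,day 6]; Test=day 1 in [day 1,day 6]; Handover=day 6 in [day 5,day 8].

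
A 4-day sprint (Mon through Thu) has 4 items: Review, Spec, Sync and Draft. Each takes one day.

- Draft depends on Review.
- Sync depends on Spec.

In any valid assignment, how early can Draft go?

Tue

Precedence pushes Draft to at least Tue.
Draft at Tue is achievable: Review -> Mon, Spec -> Mon, Sync -> Tue, Draft -> Tue.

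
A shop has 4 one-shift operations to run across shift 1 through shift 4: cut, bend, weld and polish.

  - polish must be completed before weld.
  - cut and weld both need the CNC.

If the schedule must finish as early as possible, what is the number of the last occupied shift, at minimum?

2

The precedence chain requires at least 2 distinct shifts.
2 works (last occupied shift: shift 2): for example weld -> shift 2, cut -> shift 1, bend -> shift 1, polish -> shift 1.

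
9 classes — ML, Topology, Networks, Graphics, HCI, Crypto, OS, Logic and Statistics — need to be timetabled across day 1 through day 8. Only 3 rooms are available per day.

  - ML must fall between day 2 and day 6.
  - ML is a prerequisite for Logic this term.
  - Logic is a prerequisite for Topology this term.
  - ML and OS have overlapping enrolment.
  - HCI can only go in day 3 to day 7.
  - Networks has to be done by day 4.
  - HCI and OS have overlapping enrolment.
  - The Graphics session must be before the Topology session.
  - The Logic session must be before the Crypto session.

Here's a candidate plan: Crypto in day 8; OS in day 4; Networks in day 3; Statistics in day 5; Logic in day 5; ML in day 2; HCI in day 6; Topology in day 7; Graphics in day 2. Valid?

Yes, all constraints hold

ML must fall between day 2 and day 6 — holds.
HCI and OS have overlapping enrolment — holds.
HCI can only go in day 3 to day 7 — holds.
The Graphics session must be before the Topology session — holds.
Only 3 rooms are available per day — holds.
Logic is a prerequisite for Topology this term — holds.
ML is a prerequisite for Logic this term — holds.
ML and OS have overlapping enrolment — holds.
The Logic session must be before the Crypto session — holds.
Networks has to be done by day 4 — holds.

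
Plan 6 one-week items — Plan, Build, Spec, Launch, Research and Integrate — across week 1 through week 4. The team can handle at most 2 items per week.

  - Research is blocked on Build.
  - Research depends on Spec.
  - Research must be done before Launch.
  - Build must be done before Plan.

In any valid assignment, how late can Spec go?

Downstream work caps Spec at week 2.
Spec at week 2 is achievable: Plan -> week 2; Integrate -> week 1; Spec -> week 2; Research -> week 3; Launch -> week 4; Build -> week 1.

week 2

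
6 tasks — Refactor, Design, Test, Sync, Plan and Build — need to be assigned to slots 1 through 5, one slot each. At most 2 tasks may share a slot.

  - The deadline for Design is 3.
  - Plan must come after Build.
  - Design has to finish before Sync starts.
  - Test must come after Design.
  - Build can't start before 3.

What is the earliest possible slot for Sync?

Precedence pushes Sync to at least 2.
Sync at 2 is achievable: Sync in 2; Plan in 4; Test in 2; Design in 1; Refactor in 1; Build in 3.

2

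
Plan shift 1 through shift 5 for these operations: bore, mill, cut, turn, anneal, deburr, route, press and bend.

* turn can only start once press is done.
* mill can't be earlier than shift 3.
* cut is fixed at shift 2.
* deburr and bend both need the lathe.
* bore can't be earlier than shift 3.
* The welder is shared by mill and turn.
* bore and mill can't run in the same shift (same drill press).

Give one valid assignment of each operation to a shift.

cut=shift 2, anneal=shift 1, turn=shift 2, press=shift 1, mill=shift 4, bore=shift 3, deburr=shift 1, bend=shift 2, route=shift 1

Checking: press(shift 1) before turn(shift 2); bore(shift 3) != mill(shift 4); deburr(shift 1) != bend(shift 2); mill(shift 4) != turn(shift 2); cut=shift 2 in [shift 2,shift 2]; bore=shift 3 in [shift 3,shift 5]; mill=shift 4 in [shift 3,shift 5].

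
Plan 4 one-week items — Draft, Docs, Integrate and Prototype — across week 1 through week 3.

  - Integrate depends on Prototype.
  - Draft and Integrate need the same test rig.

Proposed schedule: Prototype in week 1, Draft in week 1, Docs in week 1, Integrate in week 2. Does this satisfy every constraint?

Valid

Integrate depends on Prototype — holds.
Draft and Integrate need the same test rig — holds.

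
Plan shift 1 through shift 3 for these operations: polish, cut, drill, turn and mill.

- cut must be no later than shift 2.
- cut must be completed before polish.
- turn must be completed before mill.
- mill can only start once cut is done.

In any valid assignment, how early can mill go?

Precedence pushes mill to at least shift 2.
mill at shift 2 is achievable: cut in shift 1, drill in shift 1, polish in shift 2, mill in shift 2, turn in shift 1.

shift 2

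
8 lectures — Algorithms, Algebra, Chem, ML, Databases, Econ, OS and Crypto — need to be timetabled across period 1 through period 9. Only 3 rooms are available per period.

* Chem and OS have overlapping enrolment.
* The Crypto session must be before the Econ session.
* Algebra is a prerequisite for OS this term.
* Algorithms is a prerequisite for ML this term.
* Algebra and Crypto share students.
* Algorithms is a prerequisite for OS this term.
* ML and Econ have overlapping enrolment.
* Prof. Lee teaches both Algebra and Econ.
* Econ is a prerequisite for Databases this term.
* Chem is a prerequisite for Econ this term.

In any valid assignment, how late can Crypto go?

period 7

Downstream work caps Crypto at period 7.
Crypto at period 7 is achievable: Crypto=period 7; Econ=period 8; Databases=period 9; Algebra=period 1; Chem=period 1; Algorithms=period 1; OS=period 2; ML=period 2.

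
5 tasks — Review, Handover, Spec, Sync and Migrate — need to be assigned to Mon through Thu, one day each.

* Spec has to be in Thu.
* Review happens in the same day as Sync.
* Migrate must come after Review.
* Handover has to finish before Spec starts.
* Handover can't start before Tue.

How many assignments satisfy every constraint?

12

Splitting on Review: it can be Mon (6), Tue (4), Wed (2). Listing each branch's schedules as (Handover, Spec, Sync, Migrate):
Review=Mon: (Tue,Thu,Mon,Tue) (Tue,Thu,Mon,Wed) (Tue,Thu,Mon,Thu) (Wed,Thu,Mon,Tue) (Wed,Thu,Mon,Wed) (Wed,Thu,Mon,Thu) — 6.
Review=Tue: (Tue,Thu,Tue,Wed) (Tue,Thu,Tue,Thu) (Wed,Thu,Tue,Wed) (Wed,Thu,Tue,Thu) — 4.
Review=Wed: (Tue,Thu,Wed,Thu) (Wed,Thu,Wed,Thu) — 2.
Summing: 6 + 4 + 2 = 12.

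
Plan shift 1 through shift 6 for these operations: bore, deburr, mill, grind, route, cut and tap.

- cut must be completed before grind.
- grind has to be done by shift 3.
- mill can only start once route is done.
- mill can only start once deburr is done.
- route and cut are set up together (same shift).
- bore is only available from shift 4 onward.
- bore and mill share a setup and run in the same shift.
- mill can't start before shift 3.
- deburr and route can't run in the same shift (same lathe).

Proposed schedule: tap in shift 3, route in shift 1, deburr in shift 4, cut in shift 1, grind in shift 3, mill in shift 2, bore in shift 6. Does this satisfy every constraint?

Invalid. mill can't start before shift 3.

route and cut are set up together (same shift) — holds.
mill can only start once deburr is done — violated.
bore and mill share a setup and run in the same shift — violated.
grind has to be done by shift 3 — holds.
mill can't start before shift 3 — violated.
bore is only available from shift 4 onward — holds.
mill can only start once route is done — holds.
cut must be completed before grind — holds.
deburr and route can't run in the same shift (same lathe) — holds.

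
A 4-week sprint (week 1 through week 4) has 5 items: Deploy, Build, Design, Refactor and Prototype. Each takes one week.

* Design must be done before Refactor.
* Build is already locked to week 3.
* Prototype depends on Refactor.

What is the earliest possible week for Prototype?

week 3

Precedence pushes Prototype to at least week 3.
Prototype at week 3 is achievable: Prototype=week 3, Deploy=week 1, Refactor=week 2, Design=week 1, Build=week 3.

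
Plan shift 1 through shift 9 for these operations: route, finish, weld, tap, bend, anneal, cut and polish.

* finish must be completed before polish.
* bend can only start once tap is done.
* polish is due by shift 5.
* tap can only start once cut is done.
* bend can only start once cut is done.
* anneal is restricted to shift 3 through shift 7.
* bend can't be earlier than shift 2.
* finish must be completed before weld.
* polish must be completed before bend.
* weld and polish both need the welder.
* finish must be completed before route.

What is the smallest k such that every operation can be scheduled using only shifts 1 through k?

The precedence chain requires at least 3 distinct shifts.
3 works (last occupied shift: shift 3): for example finish=shift 1; weld=shift 3; bend=shift 3; anneal=shift 3; tap=shift 2; route=shift 2; cut=shift 1; polish=shift 2.

3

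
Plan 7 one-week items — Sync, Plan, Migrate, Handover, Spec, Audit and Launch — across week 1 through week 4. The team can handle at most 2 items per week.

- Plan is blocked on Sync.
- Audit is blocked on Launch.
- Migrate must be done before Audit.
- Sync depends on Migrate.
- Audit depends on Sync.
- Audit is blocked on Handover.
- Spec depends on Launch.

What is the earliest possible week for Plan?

Precedence pushes Plan to at least week 3.
Plan at week 3 is achievable: Handover -> week 2; Sync -> week 2; Migrate -> week 1; Spec -> week 4; Audit -> week 3; Plan -> week 3; Launch -> week 1.

week 3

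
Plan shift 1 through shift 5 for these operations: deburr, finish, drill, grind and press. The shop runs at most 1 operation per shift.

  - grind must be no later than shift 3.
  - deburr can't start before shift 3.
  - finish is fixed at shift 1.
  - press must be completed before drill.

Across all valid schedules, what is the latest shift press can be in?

Downstream work caps press at shift 4.
press at shift 4 is achievable: drill in shift 5; deburr in shift 3; finish in shift 1; grind in shift 2; press in shift 4.

shift 4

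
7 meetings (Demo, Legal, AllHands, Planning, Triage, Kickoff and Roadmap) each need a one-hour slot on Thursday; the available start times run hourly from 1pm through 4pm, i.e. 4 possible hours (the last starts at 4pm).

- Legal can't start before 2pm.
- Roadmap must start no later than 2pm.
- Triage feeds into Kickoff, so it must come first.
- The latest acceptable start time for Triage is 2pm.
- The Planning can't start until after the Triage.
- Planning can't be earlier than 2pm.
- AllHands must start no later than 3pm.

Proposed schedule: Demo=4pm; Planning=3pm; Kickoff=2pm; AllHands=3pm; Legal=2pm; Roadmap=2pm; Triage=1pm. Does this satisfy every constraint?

Roadmap must start no later than 2pm — holds.
The Planning can't start until after the Triage — holds.
Legal can't start before 2pm — holds.
The latest acceptable start time for Triage is 2pm — holds.
Triage feeds into Kickoff, so it must come first — holds.
AllHands must start no later than 3pm — holds.
Planning can't be earlier than 2pm — holds.

Valid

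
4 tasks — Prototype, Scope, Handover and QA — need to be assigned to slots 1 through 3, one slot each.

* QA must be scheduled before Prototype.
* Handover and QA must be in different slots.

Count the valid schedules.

18

Splitting on Prototype: it can be 2 (6), 3 (12). Listing each branch's schedules as (Scope, Handover, QA):
Prototype=2: (1,2,1) (1,3,1) (2,2,1) (2,3,1) (3,2,1) (3,3,1) — 6.
Prototype=3: (1,1,2) (1,2,1) (1,3,1) (1,3,2) (2,1,2) (2,2,1) (2,3,1) (2,3,2) (3,1,2) (3,2,1) (3,3,1) (3,3,2) — 12.
Summing: 6 + 12 = 18.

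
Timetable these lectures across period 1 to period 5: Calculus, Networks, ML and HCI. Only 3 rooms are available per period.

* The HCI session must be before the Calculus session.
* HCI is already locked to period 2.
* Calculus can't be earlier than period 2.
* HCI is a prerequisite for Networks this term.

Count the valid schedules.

45

Splitting on Calculus: it can be period 3 (15), period 4 (15), period 5 (15). Listing each branch's schedules as (Networks, ML, HCI) by period number:
Calculus=period 3: (3,1,2) (3,2,2) (3,3,2) (3,4,2) (3,5,2) (4,1,2) (4,2,2) (4,3,2) (4,4,2) (4,5,2) (5,1,2) (5,2,2) (5,3,2) (5,4,2) (5,5,2) — 15.
Calculus=period 4: (3,1,2) (3,2,2) (3,3,2) (3,4,2) (3,5,2) (4,1,2) (4,2,2) (4,3,2) (4,4,2) (4,5,2) (5,1,2) (5,2,2) (5,3,2) (5,4,2) (5,5,2) — 15.
Calculus=period 5: (3,1,2) (3,2,2) (3,3,2) (3,4,2) (3,5,2) (4,1,2) (4,2,2) (4,3,2) (4,4,2) (4,5,2) (5,1,2) (5,2,2) (5,3,2) (5,4,2) (5,5,2) — 15.
Summing: 15 + 15 + 15 = 45.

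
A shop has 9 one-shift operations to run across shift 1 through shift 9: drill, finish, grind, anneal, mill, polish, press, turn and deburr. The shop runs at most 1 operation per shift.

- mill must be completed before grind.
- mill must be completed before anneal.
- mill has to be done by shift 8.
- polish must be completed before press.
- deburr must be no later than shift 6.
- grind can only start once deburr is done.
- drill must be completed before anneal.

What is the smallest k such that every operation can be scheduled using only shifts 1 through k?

9 shifts

The precedence chain requires at least 2 distinct shifts.
With at most 1 per shift and 9 operations, at least 9 shifts are needed.
9 works (last occupied shift: shift 9): for example mill=shift 2, press=shift 7, drill=shift 4, deburr=shift 1, anneal=shift 5, turn=shift 9, grind=shift 3, polish=shift 6, finish=shift 8.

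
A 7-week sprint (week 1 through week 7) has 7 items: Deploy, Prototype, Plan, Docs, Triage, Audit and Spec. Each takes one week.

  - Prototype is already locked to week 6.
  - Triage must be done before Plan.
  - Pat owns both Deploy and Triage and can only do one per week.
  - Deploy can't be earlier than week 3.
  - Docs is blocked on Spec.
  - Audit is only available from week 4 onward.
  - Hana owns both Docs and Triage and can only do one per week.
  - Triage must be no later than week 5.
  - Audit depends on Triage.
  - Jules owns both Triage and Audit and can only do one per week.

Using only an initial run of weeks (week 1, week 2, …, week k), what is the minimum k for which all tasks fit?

The precedence chain requires at least 2 distinct weeks.
Prototype can't be placed before week 6, so the schedule must run through at least week 6.
6 works (last occupied week: week 6): for example Audit in week 4; Triage in week 1; Plan in week 2; Deploy in week 3; Docs in week 2; Prototype in week 6; Spec in week 1.

6 weeks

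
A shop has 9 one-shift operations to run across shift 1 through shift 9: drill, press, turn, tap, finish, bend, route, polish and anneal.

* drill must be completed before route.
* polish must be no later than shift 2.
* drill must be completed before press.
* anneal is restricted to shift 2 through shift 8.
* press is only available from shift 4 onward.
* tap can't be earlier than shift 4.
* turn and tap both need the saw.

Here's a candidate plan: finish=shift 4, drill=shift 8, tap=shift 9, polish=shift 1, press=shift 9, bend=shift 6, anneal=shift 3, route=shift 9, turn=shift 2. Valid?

press is only available from shift 4 onward — holds.
tap can't be earlier than shift 4 — holds.
polish must be no later than shift 2 — holds.
turn and tap both need the saw — holds.
drill must be completed before route — holds.
drill must be completed before press — holds.
anneal is restricted to shift 2 through shift 8 — holds.

Yes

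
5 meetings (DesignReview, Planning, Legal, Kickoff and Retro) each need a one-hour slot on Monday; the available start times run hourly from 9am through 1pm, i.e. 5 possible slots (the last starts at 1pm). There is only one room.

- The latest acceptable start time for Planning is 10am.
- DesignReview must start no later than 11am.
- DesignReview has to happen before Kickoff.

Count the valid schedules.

Splitting on DesignReview: it can be 9am (6), 10am (6), 11am (8). Listing each branch's schedules as (Planning, Legal, Kickoff, Retro):
DesignReview=9am: (10am,11am,12pm,1pm) (10am,11am,1pm,12pm) (10am,12pm,11am,1pm) (10am,12pm,1pm,11am) (10am,1pm,11am,12pm) (10am,1pm,12pm,11am) — 6.
DesignReview=10am: (9am,11am,12pm,1pm) (9am,11am,1pm,12pm) (9am,12pm,11am,1pm) (9am,12pm,1pm,11am) (9am,1pm,11am,12pm) (9am,1pm,12pm,11am) — 6.
DesignReview=11am: (9am,10am,12pm,1pm) (9am,10am,1pm,12pm) (9am,12pm,1pm,10am) (9am,1pm,12pm,10am) (10am,9am,12pm,1pm) (10am,9am,1pm,12pm) (10am,12pm,1pm,9am) (10am,1pm,12pm,9am) — 8.
Summing: 6 + 6 + 8 = 20.

20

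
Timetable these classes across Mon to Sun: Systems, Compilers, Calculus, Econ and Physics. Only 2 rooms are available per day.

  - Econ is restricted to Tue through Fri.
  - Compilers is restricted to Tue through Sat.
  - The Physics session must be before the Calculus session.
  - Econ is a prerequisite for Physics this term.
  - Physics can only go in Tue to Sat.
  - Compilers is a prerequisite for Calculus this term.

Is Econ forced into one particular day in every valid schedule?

No

Econ can be Tue (e.g. Systems -> Mon; Econ -> Tue; Calculus -> Thu; Compilers -> Tue; Physics -> Wed) or Wed (e.g. Econ -> Wed; Compilers -> Tue; Systems -> Mon; Calculus -> Fri; Physics -> Thu).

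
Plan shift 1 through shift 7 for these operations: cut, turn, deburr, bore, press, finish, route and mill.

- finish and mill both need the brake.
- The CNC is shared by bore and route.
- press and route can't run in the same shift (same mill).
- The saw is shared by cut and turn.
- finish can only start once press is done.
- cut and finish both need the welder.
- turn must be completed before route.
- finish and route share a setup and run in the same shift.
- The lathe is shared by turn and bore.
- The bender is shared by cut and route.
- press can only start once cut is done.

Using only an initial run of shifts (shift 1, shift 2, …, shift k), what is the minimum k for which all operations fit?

3 shifts

The precedence chain requires at least 3 distinct shifts.
3 works (last occupied shift: shift 3): for example cut in shift 1, bore in shift 1, route in shift 3, deburr in shift 1, press in shift 2, mill in shift 1, turn in shift 2, finish in shift 3.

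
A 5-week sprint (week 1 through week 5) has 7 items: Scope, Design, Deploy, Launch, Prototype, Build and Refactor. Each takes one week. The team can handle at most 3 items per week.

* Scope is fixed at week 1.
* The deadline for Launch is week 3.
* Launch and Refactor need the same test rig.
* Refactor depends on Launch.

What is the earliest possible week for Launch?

Launch's own window allows nothing later than week 3.
Launch at week 1 is achievable: Refactor -> week 2; Build -> week 3; Launch -> week 1; Prototype -> week 2; Scope -> week 1; Design -> week 1; Deploy -> week 2.

week 1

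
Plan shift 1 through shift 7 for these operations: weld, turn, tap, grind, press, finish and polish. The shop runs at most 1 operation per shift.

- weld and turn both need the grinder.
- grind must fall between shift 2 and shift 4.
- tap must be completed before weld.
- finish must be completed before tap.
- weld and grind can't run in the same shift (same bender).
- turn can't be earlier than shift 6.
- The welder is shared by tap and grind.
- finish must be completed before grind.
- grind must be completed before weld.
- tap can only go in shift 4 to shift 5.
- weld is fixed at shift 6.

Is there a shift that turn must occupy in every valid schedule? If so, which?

turn's window is shift 6–shift 7.
weld is fixed at shift 6, and turn can't share a shift with weld.
So turn must be shift 7.

shift 7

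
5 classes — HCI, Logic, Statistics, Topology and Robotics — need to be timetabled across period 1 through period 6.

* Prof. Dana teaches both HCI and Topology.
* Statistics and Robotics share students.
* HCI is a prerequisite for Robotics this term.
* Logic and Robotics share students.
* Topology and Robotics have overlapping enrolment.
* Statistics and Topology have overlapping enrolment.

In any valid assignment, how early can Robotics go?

period 2

Precedence pushes Robotics to at least period 2.
Robotics at period 2 is achievable: Topology in period 3; Logic in period 1; Robotics in period 2; Statistics in period 1; HCI in period 1.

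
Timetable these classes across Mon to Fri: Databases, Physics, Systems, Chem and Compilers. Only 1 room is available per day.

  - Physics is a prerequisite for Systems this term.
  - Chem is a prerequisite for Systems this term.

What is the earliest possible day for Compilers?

Compilers at Mon is achievable: Physics in Tue, Databases in Fri, Systems in Thu, Chem in Wed, Compilers in Mon.

Mon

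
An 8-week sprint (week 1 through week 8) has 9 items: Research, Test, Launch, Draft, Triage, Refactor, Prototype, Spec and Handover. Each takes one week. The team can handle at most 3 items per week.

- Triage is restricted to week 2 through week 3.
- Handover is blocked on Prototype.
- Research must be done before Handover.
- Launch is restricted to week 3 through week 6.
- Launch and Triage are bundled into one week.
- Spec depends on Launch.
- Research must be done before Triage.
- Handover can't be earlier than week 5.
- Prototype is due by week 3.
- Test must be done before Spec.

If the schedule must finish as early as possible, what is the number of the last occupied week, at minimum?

The precedence chain requires at least 3 distinct weeks.
With at most 3 per week and 9 tasks, at least 3 weeks are needed.
Handover can't be placed before week 5, so the schedule must run through at least week 5.
5 works (last occupied week: week 5): for example Spec=week 4; Refactor=week 2; Test=week 1; Research=week 1; Launch=week 3; Handover=week 5; Draft=week 2; Prototype=week 1; Triage=week 3.

5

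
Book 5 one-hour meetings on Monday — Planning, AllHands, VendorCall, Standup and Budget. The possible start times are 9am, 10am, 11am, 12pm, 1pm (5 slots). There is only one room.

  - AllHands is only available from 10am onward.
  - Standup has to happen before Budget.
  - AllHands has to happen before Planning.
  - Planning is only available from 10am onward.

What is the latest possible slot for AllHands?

12pm

AllHands is available from 10am; downstream work caps AllHands at 12pm.
AllHands at 12pm is achievable: VendorCall -> 11am; Planning -> 1pm; AllHands -> 12pm; Standup -> 9am; Budget -> 10am.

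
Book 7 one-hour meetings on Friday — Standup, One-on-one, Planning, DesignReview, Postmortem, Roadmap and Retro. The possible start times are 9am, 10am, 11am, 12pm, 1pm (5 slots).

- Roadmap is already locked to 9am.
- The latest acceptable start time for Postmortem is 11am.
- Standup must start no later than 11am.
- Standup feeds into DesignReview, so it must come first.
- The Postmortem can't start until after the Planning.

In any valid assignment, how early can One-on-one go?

One-on-one at 9am is achievable: Postmortem=10am; Standup=9am; Retro=9am; Planning=9am; DesignReview=10am; Roadmap=9am; One-on-one=9am.

9am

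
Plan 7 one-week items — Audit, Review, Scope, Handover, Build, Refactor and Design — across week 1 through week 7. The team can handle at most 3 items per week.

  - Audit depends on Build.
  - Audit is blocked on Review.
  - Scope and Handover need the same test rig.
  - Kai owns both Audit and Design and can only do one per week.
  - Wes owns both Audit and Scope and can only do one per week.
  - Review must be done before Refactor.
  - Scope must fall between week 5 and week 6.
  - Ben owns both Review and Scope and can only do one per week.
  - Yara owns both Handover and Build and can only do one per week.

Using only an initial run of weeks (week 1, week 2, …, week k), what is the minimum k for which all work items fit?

The precedence chain requires at least 2 distinct weeks.
With at most 3 per week and 7 work items, at least 3 weeks are needed.
Scope can't be placed before week 5, so the schedule must run through at least week 5.
5 works (last occupied week: week 5): for example Review -> week 1; Handover -> week 2; Design -> week 1; Scope -> week 5; Audit -> week 2; Build -> week 1; Refactor -> week 2.

5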